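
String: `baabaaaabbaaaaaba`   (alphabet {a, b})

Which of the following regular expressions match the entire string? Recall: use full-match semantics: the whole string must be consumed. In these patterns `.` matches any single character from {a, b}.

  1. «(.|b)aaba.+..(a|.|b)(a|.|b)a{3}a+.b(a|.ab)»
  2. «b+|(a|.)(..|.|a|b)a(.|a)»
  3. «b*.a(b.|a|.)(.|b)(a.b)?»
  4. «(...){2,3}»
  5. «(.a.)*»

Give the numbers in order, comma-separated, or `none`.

1

1 → match
2 → no match
3 → no match
4 → no match
5 → no match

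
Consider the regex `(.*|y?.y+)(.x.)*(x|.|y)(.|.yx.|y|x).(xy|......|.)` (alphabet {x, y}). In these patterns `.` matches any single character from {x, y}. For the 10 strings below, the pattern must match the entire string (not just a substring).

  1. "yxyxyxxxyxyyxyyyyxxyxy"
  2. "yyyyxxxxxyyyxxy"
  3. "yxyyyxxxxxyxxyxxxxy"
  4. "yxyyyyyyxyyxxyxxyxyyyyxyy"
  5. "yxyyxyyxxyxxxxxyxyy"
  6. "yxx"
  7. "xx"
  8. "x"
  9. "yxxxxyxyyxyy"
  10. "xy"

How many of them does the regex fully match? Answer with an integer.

6

1 → match
2 → match
3 → match
4 → match
5 → match
6 → no match
7 → no match
8 → no match
9 → match
10 → no match
Total matched: 6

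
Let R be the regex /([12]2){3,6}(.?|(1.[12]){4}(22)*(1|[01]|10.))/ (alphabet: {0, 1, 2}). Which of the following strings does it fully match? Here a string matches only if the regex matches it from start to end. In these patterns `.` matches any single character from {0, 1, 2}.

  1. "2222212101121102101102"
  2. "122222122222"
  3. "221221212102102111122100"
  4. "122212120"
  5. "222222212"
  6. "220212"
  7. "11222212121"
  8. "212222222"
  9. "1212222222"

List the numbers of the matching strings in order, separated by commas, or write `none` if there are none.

1 → no match
2. "122222122222" → match
3 → no match
4. "122212120" → match
5. "222222212" → no match
6. "220212" → no match
7. "11222212121" → no match
8. "212222222" → no match
9. "1212222222" → match

2, 4, 9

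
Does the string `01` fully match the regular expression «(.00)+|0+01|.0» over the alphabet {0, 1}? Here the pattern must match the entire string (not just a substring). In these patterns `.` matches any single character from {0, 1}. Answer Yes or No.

No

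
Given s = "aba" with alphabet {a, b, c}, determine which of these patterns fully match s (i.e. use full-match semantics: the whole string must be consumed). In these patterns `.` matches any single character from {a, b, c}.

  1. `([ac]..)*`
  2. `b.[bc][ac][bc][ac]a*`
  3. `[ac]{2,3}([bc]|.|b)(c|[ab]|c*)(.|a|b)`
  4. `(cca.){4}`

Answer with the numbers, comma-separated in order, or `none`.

1 → match
2 → no match — must start with "b"
3 → no match
4 → no match — must start with "cca"

1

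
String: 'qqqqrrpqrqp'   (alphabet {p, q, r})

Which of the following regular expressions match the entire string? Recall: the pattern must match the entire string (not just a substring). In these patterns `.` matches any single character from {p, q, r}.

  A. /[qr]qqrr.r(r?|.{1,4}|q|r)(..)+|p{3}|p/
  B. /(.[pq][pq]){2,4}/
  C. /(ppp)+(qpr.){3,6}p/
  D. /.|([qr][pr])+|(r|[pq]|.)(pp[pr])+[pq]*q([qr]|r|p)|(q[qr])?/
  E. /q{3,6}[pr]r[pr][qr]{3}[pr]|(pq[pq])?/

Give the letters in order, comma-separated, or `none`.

E

A → no match
B → no match
C → no match — must start with 'ppp'
D → no match
E → match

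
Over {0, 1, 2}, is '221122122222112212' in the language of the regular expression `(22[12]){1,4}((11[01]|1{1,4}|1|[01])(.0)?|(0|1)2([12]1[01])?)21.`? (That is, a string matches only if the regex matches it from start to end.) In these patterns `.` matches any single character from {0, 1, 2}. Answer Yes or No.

No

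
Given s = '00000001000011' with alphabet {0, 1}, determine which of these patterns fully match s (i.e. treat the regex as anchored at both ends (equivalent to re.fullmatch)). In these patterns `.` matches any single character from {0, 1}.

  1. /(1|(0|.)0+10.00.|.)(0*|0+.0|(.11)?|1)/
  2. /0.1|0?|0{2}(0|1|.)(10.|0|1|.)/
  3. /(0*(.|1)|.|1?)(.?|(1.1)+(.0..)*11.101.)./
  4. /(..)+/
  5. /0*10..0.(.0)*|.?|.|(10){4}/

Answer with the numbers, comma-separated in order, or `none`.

1, 4

1 → match
2 → no match
3 → no match
4 → match
5 → no match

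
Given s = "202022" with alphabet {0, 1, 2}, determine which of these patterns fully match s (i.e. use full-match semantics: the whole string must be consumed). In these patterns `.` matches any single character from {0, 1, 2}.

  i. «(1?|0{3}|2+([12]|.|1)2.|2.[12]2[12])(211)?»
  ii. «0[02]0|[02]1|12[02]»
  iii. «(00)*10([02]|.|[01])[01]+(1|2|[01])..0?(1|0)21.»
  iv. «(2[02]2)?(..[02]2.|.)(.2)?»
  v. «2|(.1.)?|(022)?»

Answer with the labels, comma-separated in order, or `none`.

iv

i → no match
ii → no match
iii → no match
iv → match
v → no match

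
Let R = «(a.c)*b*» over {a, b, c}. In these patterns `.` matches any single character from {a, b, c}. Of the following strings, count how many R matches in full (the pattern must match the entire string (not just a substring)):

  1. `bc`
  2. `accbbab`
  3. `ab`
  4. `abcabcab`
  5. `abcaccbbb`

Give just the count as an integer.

1

1 → no match
2 → no match
3 → no match
4 → no match
5 → match
Total matched: 1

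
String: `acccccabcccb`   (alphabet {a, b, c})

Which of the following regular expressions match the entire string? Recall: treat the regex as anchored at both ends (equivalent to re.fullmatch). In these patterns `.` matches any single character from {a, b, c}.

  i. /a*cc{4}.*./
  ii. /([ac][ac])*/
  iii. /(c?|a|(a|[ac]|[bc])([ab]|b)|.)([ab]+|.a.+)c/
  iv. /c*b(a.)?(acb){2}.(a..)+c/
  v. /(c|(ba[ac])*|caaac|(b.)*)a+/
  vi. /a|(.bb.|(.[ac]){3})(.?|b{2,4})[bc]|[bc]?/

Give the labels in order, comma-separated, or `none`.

i

i → match
ii → no match
iii → no match — must end with `c`
iv → no match — must end with `c`
v → no match — must end with `a`
vi → no match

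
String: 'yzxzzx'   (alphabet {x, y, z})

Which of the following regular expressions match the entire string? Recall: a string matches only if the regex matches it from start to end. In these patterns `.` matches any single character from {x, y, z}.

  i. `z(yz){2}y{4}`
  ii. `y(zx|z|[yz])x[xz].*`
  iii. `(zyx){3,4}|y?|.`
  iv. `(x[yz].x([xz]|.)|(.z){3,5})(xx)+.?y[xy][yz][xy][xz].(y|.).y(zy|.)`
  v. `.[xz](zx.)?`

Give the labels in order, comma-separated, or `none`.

ii

i → no match — must start with 'zyz'
ii → match
iii → no match
iv → no match
v → no match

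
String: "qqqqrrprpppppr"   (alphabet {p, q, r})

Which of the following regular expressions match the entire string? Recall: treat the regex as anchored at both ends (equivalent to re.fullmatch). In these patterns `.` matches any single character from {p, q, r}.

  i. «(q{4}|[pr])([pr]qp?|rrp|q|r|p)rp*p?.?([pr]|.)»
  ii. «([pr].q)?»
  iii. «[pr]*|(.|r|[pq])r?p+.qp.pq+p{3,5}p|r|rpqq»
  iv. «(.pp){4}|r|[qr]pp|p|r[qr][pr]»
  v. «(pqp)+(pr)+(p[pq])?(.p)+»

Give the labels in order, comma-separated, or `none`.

i → match
ii → no match
iii → no match
iv → no match
v → no match — must start with "pqp"

i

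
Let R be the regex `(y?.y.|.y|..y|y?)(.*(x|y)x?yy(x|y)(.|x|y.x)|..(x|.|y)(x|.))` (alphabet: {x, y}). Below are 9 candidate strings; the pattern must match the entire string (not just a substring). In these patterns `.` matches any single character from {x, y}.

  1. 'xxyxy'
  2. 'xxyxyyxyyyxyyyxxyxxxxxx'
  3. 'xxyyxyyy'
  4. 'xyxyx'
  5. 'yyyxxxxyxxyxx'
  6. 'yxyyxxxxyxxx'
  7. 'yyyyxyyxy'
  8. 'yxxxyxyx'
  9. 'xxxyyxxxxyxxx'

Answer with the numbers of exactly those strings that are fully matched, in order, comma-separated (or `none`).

7

1. 'xxyxy' → no match
2 → no match
3. 'xxyyxyyy' → no match
4. 'xyxyx' → no match
5 → no match
6. 'yxyyxxxxyxxx' → no match
7. 'yyyyxyyxy' → match
8. 'yxxxyxyx' → no match
9 → no match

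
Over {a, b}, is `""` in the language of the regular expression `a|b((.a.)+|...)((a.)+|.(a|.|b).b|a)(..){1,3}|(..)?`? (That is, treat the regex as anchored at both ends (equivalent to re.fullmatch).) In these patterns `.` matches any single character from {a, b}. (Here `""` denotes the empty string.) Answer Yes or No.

Yes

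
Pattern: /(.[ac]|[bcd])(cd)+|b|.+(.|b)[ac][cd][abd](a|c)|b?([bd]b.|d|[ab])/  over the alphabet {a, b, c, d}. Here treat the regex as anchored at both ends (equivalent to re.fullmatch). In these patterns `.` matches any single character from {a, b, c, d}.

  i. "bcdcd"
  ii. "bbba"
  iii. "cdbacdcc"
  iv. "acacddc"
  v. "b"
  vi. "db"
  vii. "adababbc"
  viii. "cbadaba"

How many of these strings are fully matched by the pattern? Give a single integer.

i → match
ii → match
iii → no match
iv → match
v → match
vi → no match
vii → no match
viii → no match
Total matched: 4

4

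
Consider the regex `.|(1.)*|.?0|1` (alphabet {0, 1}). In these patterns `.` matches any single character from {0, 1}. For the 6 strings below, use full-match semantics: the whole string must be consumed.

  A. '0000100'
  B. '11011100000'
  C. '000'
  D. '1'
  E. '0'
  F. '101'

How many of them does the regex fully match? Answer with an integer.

A → no match
B → no match
C → no match
D → match
E → match
F → no match
Total matched: 2

2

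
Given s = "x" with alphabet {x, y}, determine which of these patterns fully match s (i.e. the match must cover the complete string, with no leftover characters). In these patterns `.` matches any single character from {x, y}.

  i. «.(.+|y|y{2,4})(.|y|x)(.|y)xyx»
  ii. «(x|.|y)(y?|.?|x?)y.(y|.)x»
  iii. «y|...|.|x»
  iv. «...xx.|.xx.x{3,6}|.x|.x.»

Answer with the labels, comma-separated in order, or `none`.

iii

i → no match — must end with "xyx"
ii → no match
iii → match
iv → no match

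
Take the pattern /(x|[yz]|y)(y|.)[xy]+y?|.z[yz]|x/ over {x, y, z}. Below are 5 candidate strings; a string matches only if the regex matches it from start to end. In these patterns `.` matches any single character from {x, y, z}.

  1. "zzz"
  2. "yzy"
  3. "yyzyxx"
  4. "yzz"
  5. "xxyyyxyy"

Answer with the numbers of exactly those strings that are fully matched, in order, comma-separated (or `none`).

1, 2, 4, 5

1 → match
2 → match
3 → no match
4 → match
5 → match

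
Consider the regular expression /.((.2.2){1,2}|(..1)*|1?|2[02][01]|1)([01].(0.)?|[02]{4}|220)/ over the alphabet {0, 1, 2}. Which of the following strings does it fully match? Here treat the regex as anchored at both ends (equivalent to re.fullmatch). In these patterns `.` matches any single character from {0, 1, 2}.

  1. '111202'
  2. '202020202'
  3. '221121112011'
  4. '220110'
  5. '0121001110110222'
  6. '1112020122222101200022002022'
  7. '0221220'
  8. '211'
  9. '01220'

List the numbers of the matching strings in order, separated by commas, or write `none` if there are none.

1. '111202' → match
2. '202020202' → match
3. '221121112011' → no match
4. '220110' → match
5 → no match
6 → no match
7. '0221220' → match
8. '211' → match
9. '01220' → match

1, 2, 4, 7, 8, 9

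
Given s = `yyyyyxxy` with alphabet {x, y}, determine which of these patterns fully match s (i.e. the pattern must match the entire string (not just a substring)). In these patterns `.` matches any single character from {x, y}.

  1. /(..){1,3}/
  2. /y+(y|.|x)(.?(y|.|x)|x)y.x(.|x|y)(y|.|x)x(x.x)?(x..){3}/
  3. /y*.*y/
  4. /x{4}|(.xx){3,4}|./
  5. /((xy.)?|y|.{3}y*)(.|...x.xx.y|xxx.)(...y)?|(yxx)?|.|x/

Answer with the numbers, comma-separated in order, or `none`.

3, 5

1 → no match
2 → no match
3 → match
4 → no match
5 → match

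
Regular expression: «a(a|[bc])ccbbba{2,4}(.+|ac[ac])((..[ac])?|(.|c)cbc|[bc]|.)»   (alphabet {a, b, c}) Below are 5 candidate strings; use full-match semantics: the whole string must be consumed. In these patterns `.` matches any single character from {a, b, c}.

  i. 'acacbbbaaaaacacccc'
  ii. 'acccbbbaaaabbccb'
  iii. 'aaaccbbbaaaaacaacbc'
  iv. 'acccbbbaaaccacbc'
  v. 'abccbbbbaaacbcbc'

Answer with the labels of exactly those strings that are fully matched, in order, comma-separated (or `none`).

ii, iv

i → no match
ii → match
iii → no match
iv → match
v → no match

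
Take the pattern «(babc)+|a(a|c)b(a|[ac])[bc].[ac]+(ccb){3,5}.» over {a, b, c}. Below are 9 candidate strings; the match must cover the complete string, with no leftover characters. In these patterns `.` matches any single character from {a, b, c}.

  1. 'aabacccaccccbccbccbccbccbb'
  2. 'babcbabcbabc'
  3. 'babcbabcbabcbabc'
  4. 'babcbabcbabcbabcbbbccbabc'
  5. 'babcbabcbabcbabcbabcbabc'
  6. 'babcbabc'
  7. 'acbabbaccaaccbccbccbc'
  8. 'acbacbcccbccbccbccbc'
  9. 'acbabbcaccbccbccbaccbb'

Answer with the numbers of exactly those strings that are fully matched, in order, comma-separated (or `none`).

1, 2, 3, 5, 6, 7, 8

1 → match
2 → match
3 → match
4 → no match
5 → match
6 → match
7 → match
8 → match
9 → no match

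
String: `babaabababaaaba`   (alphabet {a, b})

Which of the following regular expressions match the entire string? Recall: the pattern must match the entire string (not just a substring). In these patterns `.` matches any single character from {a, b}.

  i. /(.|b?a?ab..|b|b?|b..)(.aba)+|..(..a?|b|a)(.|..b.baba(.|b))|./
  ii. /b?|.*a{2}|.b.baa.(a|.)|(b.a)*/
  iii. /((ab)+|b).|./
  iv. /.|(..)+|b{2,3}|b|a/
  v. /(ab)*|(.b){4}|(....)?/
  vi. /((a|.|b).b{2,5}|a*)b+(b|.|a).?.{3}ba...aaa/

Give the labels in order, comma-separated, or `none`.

i → match
ii → no match
iii → no match
iv → no match
v → no match
vi → no match — must end with `aaa`

i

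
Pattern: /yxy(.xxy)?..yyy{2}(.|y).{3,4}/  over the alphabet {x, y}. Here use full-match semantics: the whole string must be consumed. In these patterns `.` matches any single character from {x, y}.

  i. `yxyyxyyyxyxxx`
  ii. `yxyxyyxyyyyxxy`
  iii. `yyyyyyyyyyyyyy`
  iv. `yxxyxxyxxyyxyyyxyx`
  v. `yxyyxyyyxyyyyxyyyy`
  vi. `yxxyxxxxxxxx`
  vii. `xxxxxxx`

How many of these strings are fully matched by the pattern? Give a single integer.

0

i → no match
ii → no match
iii → no match — must start with `yxy`
iv → no match — must start with `yxy`
v → no match
vi → no match — must start with `yxy`
vii → no match — must start with `yxy`
Total matched: 0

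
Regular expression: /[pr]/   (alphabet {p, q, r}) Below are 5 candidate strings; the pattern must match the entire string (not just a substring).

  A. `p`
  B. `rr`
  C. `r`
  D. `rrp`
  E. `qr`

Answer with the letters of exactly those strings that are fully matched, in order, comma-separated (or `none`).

A, C

A → match
B → no match
C → match
D → no match
E → no match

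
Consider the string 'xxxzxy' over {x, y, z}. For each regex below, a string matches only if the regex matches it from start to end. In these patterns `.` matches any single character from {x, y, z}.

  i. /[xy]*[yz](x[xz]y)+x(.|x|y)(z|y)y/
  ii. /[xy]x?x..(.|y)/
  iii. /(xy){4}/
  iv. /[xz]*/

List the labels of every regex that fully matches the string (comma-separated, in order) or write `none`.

i → no match
ii → match
iii → no match — must start with 'xy'
iv → no match

ii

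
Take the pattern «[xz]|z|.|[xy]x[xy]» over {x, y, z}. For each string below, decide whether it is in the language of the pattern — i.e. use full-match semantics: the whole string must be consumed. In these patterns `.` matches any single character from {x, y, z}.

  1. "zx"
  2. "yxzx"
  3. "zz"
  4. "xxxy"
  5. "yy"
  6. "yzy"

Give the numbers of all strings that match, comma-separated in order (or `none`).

none

1 → no match
2 → no match
3 → no match
4 → no match
5 → no match
6 → no match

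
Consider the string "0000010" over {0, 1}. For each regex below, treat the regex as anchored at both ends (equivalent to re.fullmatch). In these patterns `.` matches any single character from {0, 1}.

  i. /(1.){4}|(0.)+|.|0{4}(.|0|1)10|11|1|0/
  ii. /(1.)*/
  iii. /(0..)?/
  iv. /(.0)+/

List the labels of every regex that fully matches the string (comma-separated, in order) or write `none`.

i → match
ii → no match
iii → no match
iv → no match

i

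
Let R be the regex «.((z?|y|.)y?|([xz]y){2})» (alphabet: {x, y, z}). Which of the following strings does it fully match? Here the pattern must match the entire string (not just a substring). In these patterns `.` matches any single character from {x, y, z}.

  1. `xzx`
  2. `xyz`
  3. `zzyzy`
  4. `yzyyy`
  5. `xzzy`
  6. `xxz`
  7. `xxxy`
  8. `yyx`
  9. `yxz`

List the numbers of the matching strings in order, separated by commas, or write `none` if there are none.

3

1 → no match
2 → no match
3 → match
4 → no match
5 → no match
6 → no match
7 → no match
8 → no match
9 → no match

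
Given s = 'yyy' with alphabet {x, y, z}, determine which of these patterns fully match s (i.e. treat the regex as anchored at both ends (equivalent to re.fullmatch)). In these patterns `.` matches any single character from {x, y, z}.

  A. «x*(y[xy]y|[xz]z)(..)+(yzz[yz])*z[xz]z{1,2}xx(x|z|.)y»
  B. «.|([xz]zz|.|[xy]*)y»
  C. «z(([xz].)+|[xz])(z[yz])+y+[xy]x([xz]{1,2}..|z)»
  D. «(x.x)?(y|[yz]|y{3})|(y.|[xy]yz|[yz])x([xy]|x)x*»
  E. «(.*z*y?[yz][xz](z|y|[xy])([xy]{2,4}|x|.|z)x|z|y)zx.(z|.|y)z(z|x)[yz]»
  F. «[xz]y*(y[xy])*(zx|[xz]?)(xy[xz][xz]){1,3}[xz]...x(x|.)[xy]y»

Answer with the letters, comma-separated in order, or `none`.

B, D

A → no match
B → match
C → no match — must start with 'z'
D → match
E → no match
F → no match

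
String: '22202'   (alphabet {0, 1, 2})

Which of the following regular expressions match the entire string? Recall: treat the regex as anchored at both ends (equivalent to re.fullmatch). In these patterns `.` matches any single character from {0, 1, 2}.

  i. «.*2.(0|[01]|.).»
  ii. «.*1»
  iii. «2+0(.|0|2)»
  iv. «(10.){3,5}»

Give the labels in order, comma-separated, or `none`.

i, iii

i → match
ii → no match — must end with '1'
iii → match
iv → no match — must start with '10'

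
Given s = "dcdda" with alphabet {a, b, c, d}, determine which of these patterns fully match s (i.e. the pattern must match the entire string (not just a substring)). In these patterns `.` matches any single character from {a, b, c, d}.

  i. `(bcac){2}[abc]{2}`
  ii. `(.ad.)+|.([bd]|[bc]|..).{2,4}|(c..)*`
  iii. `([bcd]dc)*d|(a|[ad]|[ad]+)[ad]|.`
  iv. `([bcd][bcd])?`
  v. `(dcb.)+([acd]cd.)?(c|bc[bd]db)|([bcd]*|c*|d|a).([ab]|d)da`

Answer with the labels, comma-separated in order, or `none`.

i → no match — must start with "bcac"
ii → match
iii → no match
iv → no match
v → match

ii, v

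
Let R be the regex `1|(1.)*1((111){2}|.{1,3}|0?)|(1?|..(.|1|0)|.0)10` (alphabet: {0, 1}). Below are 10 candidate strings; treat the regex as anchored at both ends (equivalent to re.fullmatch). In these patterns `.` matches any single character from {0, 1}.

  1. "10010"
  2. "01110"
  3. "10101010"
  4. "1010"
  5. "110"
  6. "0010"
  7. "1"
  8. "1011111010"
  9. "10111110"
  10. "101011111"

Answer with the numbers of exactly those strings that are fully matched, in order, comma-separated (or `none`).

1, 2, 3, 4, 5, 6, 7, 8, 9, 10

1 → match
2 → match
3 → match
4 → match
5 → match
6 → match
7 → match
8 → match
9 → match
10 → match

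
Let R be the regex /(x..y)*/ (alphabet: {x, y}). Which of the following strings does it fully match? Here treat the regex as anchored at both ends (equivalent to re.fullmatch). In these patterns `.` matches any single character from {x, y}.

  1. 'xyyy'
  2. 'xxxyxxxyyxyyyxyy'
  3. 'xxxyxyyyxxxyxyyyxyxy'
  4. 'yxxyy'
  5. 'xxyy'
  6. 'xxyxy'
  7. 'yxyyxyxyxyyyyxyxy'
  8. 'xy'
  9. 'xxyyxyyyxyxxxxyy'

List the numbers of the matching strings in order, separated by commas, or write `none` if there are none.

1, 3, 5

1 → match
2 → no match
3 → match
4 → no match
5 → match
6 → no match
7 → no match
8 → no match
9 → no match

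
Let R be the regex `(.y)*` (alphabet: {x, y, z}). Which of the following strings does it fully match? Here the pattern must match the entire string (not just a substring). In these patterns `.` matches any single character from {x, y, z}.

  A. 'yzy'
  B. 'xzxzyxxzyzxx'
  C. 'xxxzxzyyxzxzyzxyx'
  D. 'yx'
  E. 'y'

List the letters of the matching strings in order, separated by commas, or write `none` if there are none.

A → no match
B → no match
C → no match
D → no match
E → no match

none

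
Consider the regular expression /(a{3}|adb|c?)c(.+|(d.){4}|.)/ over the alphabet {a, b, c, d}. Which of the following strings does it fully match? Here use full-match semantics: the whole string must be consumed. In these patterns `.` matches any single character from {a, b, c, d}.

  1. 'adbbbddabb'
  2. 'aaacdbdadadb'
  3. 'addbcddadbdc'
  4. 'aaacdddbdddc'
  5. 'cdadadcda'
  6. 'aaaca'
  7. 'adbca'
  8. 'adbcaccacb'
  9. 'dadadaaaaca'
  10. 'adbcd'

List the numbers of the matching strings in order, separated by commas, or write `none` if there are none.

1. 'adbbbddabb' → no match
2. 'aaacdbdadadb' → match
3. 'addbcddadbdc' → no match
4. 'aaacdddbdddc' → match
5. 'cdadadcda' → match
6. 'aaaca' → match
7. 'adbca' → match
8. 'adbcaccacb' → match
9. 'dadadaaaaca' → no match
10. 'adbcd' → match

2, 4, 5, 6, 7, 8, 10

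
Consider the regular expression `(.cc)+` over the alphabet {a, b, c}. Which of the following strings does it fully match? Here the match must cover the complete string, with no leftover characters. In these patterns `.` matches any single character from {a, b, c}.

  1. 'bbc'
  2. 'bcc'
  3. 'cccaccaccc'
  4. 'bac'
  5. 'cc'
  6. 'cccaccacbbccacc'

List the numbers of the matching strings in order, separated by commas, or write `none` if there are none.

2

1. 'bbc' → no match — must end with 'cc'
2. 'bcc' → match
3. 'cccaccaccc' → no match
4. 'bac' → no match — must end with 'cc'
5. 'cc' → no match
6 → no match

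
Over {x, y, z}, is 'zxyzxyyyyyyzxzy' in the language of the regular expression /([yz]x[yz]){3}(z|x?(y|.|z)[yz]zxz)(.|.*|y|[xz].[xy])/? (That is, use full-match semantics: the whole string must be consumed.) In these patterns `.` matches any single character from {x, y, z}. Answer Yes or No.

No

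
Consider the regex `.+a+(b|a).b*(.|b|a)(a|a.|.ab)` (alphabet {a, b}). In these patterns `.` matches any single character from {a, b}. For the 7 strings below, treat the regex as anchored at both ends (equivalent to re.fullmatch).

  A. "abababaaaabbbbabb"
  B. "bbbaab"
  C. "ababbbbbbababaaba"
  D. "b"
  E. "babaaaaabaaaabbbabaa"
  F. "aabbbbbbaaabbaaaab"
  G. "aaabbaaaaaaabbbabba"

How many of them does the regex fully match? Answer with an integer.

A → no match
B → no match
C → no match
D → no match
E → no match
F → no match
G → no match
Total matched: 0

0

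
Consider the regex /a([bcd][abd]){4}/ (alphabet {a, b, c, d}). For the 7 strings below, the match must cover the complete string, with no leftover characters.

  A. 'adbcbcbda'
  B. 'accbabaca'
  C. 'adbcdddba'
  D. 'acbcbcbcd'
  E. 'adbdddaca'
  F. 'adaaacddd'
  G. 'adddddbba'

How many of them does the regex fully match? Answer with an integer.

A. 'adbcbcbda' → match
B. 'accbabaca' → no match
C. 'adbcdddba' → match
D. 'acbcbcbcd' → match
E. 'adbdddaca' → match
F. 'adaaacddd' → no match
G. 'adddddbba' → match
Total matched: 5

5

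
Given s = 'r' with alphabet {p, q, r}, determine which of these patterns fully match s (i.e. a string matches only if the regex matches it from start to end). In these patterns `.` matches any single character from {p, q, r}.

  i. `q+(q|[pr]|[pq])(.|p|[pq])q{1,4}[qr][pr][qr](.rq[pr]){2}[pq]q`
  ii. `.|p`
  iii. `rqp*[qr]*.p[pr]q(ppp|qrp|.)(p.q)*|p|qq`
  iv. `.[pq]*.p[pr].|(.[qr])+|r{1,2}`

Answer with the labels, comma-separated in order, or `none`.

ii, iv

i → no match — must start with 'q'
ii → match
iii → no match
iv → match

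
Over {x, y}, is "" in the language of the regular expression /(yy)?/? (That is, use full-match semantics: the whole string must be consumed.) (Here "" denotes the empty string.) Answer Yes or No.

Yes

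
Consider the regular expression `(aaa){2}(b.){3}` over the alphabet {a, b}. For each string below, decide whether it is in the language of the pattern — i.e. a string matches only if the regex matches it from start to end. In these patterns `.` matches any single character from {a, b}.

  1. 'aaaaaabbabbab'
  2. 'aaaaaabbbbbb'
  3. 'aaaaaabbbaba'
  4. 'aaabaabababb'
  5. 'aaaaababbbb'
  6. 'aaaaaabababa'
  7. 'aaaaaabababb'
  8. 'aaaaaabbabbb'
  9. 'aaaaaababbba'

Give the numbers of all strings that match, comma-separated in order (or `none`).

2, 3, 6, 7, 9

1 → no match
2 → match
3 → match
4 → no match
5 → no match
6 → match
7 → match
8 → no match
9 → match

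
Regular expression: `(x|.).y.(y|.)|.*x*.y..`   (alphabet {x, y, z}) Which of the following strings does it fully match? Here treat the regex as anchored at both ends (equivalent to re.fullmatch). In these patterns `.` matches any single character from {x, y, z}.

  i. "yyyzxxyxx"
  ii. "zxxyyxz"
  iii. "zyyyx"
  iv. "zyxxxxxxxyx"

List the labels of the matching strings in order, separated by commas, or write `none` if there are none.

i → match
ii → match
iii → match
iv → no match

i, ii, iii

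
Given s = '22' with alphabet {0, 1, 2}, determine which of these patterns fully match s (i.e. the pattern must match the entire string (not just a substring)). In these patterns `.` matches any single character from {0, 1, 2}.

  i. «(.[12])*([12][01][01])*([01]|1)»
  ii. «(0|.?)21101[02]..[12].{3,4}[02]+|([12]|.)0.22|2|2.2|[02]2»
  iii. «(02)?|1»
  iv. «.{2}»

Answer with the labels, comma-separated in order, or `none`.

i → no match
ii → match
iii → no match
iv → match

ii, iv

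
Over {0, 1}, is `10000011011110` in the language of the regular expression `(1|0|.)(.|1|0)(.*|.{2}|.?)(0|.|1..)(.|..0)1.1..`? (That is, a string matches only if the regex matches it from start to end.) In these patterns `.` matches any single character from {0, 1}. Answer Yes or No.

Yes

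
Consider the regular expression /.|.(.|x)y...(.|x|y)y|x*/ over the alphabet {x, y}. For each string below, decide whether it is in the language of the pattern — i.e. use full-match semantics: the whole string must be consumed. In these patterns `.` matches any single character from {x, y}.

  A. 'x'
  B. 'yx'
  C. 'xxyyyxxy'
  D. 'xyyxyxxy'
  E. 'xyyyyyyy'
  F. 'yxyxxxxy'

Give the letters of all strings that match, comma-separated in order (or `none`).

A → match
B → no match
C → match
D → match
E → match
F → match

A, C, D, E, F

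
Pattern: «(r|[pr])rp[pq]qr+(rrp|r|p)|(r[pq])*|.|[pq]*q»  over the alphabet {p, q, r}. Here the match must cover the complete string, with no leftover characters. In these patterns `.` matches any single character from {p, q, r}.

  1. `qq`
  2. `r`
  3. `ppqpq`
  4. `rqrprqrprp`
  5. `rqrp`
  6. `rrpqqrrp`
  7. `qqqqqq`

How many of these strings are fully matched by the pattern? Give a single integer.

7

1 → match
2 → match
3 → match
4 → match
5 → match
6 → match
7 → match
Total matched: 7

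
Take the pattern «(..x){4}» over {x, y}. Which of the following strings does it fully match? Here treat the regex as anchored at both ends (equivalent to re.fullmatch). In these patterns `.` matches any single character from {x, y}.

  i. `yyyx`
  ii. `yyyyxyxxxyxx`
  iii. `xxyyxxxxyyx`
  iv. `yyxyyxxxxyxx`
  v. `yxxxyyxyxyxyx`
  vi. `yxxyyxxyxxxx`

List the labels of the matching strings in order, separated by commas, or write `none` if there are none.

i. `yyyx` → no match
ii. `yyyyxyxxxyxx` → no match
iii. `xxyyxxxxyyx` → no match
iv. `yyxyyxxxxyxx` → match
v → no match
vi. `yxxyyxxyxxxx` → match

iv, vi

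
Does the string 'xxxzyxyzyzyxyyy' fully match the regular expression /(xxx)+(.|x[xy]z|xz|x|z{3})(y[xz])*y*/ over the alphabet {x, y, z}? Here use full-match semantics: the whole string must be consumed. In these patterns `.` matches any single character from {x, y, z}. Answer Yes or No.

Yes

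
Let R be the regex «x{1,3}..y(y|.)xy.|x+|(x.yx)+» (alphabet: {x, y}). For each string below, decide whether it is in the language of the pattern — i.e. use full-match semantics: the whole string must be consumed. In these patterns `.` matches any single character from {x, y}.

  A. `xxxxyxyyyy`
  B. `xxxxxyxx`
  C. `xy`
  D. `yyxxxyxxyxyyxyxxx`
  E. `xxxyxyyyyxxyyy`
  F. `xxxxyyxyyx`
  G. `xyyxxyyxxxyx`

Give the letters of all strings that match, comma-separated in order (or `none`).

A → no match
B → no match
C → no match
D → no match — must start with `x`
E → no match
F → no match
G → match

G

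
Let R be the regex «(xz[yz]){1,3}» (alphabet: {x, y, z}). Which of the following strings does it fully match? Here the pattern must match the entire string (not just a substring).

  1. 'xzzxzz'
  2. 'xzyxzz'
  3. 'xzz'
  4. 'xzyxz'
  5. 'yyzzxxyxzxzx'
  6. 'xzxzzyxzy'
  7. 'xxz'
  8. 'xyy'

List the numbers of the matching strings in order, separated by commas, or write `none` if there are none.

1 → match
2 → match
3 → match
4 → no match
5 → no match — must start with 'xz'
6 → no match
7 → no match — must start with 'xz'
8 → no match — must start with 'xz'

1, 2, 3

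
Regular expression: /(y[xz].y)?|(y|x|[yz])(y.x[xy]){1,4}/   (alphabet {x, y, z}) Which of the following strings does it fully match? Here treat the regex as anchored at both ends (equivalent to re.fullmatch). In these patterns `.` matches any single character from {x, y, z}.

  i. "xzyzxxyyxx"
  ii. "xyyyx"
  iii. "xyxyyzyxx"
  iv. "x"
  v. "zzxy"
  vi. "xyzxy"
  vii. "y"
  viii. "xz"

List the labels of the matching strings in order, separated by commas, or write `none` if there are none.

vi

i → no match
ii → no match
iii → no match
iv → no match
v → no match
vi → match
vii → no match
viii → no match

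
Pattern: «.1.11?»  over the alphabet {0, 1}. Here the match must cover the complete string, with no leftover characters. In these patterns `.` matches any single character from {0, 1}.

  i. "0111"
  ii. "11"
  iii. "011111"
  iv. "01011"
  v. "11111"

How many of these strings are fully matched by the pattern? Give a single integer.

i → match
ii → no match
iii → no match
iv → match
v → match
Total matched: 3

3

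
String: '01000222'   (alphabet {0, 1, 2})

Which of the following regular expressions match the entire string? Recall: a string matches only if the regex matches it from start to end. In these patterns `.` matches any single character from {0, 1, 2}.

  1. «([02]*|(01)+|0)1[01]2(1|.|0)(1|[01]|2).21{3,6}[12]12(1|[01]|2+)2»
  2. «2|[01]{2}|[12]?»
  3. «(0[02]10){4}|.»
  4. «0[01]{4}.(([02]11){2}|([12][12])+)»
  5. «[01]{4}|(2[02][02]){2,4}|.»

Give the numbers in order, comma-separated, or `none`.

4

1 → no match
2 → no match
3 → no match
4 → match
5 → no match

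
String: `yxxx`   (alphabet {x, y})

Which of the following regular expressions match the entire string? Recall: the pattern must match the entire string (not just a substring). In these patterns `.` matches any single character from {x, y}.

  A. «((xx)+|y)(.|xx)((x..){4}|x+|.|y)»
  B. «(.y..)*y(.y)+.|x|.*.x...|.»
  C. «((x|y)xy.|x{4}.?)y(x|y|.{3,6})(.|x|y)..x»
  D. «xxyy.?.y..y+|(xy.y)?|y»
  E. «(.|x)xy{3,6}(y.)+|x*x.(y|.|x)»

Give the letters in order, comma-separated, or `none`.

A

A → match
B → no match
C → no match
D → no match
E → no match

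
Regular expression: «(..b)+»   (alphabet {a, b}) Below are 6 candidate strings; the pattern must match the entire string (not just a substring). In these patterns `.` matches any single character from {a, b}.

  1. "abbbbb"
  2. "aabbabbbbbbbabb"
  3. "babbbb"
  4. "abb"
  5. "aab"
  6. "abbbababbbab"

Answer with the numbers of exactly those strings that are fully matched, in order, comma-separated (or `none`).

1, 2, 3, 4, 5, 6

1 → match
2 → match
3 → match
4 → match
5 → match
6 → match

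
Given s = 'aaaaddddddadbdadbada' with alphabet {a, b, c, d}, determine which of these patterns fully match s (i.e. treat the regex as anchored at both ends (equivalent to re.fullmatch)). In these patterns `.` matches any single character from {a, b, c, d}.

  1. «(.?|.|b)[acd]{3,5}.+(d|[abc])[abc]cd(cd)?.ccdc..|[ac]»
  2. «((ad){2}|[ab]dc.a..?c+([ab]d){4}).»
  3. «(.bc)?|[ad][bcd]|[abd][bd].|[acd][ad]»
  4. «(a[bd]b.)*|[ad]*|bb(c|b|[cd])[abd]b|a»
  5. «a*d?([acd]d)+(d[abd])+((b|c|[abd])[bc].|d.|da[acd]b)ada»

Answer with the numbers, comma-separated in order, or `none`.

1 → no match
2 → no match
3 → no match
4 → no match
5 → match

5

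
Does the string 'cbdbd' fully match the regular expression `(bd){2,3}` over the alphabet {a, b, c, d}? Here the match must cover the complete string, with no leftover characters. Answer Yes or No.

No

Every match must start with 'bd', but 'cbdbd' does not.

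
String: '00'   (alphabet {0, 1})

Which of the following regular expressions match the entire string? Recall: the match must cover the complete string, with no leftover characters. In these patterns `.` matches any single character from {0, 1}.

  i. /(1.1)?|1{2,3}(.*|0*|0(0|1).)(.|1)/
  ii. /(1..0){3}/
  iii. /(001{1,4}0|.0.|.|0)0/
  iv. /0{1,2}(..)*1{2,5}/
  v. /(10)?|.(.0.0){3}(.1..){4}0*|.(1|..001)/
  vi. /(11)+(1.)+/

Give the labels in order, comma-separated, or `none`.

iii

i → no match
ii → no match — must start with '1'
iii → match
iv → no match — must end with '1'
v → no match
vi → no match — must start with '11'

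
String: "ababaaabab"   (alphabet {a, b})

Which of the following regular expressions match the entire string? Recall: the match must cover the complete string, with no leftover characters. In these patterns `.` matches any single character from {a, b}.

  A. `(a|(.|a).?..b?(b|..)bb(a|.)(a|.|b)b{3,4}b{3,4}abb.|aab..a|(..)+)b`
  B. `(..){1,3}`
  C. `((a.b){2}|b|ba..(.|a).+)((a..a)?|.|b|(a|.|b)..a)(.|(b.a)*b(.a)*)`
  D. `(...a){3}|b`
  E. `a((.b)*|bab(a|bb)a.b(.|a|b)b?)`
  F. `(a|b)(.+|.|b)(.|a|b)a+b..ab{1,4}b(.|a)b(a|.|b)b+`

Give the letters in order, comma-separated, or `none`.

E

A → no match
B → no match
C → no match
D → no match
E → match
F → no match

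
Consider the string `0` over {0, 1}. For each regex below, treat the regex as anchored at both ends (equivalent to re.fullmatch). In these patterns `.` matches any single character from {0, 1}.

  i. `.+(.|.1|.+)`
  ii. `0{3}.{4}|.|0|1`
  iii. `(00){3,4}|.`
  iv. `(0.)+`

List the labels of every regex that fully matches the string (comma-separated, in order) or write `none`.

ii, iii

i → no match
ii → match
iii → match
iv → no match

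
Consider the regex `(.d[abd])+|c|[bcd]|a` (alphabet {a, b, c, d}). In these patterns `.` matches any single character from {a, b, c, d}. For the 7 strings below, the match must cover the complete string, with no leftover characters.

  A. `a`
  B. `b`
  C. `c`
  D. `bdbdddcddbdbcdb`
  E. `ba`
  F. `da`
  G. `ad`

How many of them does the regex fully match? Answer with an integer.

4

A → match
B → match
C → match
D → match
E → no match
F → no match
G → no match
Total matched: 4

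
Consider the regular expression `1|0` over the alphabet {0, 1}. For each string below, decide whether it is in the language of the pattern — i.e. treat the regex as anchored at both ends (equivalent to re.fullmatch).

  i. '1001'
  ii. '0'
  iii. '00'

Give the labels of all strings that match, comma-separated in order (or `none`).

i → no match
ii → match
iii → no match

ii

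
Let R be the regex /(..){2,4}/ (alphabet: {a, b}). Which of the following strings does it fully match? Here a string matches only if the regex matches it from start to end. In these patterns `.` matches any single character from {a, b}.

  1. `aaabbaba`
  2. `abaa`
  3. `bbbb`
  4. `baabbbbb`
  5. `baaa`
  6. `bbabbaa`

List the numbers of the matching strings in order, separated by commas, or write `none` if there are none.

1 → match
2 → match
3 → match
4 → match
5 → match
6 → no match

1, 2, 3, 4, 5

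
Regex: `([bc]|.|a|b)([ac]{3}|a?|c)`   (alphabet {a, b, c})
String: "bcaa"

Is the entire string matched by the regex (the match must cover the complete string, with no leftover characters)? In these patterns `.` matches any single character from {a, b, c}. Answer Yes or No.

Yes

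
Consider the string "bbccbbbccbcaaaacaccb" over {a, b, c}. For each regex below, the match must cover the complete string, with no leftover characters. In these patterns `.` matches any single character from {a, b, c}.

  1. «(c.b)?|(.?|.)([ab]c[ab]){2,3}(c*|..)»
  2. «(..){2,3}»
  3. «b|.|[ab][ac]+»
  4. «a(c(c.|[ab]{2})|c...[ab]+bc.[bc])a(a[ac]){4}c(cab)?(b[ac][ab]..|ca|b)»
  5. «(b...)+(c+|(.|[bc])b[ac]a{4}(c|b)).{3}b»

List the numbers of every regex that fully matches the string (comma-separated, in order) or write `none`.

1 → no match
2 → no match
3 → no match
4 → no match — must start with "ac"
5 → match

5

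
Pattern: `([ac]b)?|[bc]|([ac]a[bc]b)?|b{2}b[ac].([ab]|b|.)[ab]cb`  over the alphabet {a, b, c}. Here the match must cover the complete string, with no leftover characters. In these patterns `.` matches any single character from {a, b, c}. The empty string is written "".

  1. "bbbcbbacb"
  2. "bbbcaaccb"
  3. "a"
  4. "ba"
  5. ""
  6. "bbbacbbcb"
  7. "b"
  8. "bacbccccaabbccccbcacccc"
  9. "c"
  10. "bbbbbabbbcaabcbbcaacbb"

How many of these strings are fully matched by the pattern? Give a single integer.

5

1 → match
2 → no match
3 → no match
4 → no match
5 → match
6 → match
7 → match
8 → no match
9 → match
10 → no match
Total matched: 5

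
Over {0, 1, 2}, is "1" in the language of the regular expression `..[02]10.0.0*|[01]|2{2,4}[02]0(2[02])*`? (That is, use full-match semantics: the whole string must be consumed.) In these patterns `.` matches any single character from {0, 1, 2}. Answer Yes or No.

Yes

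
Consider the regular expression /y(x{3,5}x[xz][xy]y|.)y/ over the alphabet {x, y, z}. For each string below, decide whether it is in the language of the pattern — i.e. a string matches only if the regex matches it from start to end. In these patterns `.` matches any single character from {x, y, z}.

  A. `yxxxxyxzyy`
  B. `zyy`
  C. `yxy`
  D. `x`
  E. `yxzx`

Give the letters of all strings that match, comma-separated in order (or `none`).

A → no match
B → no match — must start with `y`
C → match
D → no match — must start with `y`
E → no match — must end with `y`

C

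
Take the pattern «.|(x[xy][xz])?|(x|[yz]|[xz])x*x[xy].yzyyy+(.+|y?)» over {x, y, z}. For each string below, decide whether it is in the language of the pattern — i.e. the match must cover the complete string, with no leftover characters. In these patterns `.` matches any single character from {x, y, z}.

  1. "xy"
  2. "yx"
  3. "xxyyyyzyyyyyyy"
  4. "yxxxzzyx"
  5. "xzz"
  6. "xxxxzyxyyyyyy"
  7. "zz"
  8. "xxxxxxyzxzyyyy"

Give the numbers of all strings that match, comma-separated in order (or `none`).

none

1. "xy" → no match
2. "yx" → no match
3 → no match
4. "yxxxzzyx" → no match
5. "xzz" → no match
6 → no match
7. "zz" → no match
8 → no match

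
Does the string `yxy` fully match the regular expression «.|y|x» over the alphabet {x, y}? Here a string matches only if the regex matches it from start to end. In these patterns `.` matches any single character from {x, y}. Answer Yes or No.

No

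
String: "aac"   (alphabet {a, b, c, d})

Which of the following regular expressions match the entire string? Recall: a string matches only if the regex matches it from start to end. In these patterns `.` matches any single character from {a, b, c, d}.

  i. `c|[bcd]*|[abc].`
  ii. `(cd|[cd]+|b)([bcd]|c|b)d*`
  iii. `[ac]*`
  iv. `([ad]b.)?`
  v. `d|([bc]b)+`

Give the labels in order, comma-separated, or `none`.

i → no match
ii → no match
iii → match
iv → no match
v → no match

iii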